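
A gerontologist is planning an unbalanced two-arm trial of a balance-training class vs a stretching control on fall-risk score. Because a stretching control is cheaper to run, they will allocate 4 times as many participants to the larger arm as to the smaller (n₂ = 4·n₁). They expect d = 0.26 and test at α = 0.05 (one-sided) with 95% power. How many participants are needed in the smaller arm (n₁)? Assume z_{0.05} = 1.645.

With allocation ratio k = n₂/n₁ = 4, Var(x̄₁−x̄₂) = σ²(1/n₁ + 1/(k·n₁)) = σ²·(k+1)/(k·n₁).
So n₁ = (1 + 1/k)·((z_{α} + z_β)/d)² = 1.250 × (3.290/0.26)².
n₁ = 1.250 × 160.12 = 200.1.
Round up: n₁ = 201, giving n₂ = 4 × 201 = 804.

n₁ = 201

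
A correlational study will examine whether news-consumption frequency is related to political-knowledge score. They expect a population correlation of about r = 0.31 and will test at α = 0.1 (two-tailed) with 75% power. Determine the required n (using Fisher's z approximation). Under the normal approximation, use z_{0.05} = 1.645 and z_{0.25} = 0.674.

n = 56

Fisher's z: C = ½·ln((1+r)/(1−r)) = ½·ln(1.8986) = 0.3205.
n = ((z_{α/2} + z_β)/C)² + 3.
(1.645 + 0.674) / 0.3205 = 2.319 / 0.3205 = 7.236.
n = 7.236² + 3 = 52.35 + 3 = 55.4.
Round up.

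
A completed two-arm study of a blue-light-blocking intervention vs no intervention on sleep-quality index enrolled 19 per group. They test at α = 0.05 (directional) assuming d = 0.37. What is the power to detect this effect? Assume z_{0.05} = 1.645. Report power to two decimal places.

power ≈ 0.31

For two equal groups, power = Φ(d·√(n/2) − z_{α}).
d·√(n/2) = 0.37 × √(19/2) = 0.37 × 3.082 = 1.140.
z_β = 1.140 − 1.645 = -0.505.
Power = Φ(-0.505) = 0.307.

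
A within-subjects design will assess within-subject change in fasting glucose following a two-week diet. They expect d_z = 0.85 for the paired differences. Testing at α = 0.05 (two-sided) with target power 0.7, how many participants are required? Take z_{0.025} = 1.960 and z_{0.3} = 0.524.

For a paired (one-sample on differences) test: n = ((z_{α/2} + z_β) / d)².
z_{α/2} + z_β = 1.960 + 0.524 = 2.484.
n = (2.484 / 0.85)² = 2.922² = 8.54.
Round up.

n = 9 pairs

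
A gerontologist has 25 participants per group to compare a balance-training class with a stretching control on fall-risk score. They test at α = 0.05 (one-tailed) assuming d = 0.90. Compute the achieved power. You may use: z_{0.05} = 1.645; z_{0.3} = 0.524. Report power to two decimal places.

For two equal groups, power = Φ(d·√(n/2) − z_{α}).
d·√(n/2) = 0.90 × √(25/2) = 0.90 × 3.536 = 3.182.
z_β = 3.182 − 1.645 = 1.537.
Power = Φ(1.537) = 0.938.

power ≈ 0.94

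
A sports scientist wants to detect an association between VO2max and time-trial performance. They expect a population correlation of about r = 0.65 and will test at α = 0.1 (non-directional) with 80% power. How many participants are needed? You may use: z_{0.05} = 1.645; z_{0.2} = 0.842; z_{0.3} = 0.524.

Fisher's z: C = ½·ln((1+r)/(1−r)) = ½·ln(4.7143) = 0.7753.
n = ((z_{α/2} + z_β)/C)² + 3.
(1.645 + 0.842) / 0.7753 = 2.487 / 0.7753 = 3.208.
n = 3.208² + 3 = 10.29 + 3 = 13.3.
Round up.

n = 14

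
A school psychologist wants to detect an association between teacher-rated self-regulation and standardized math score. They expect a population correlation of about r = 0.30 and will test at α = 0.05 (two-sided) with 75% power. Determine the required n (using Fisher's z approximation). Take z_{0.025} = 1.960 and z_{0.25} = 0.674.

n = 76

Fisher's z: C = ½·ln((1+r)/(1−r)) = ½·ln(1.8571) = 0.3095.
n = ((z_{α/2} + z_β)/C)² + 3.
(1.960 + 0.674) / 0.3095 = 2.634 / 0.3095 = 8.511.
n = 8.511² + 3 = 72.43 + 3 = 75.4.
Round up.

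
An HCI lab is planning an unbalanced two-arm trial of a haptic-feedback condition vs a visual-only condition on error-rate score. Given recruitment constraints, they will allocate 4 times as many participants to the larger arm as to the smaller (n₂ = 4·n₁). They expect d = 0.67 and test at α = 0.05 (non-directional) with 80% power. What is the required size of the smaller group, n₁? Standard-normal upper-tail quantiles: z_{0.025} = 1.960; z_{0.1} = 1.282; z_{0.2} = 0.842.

n₁ = 22

With allocation ratio k = n₂/n₁ = 4, Var(x̄₁−x̄₂) = σ²(1/n₁ + 1/(k·n₁)) = σ²·(k+1)/(k·n₁).
So n₁ = (1 + 1/k)·((z_{α/2} + z_β)/d)² = 1.250 × (2.802/0.67)².
n₁ = 1.250 × 17.49 = 21.9.
Round up: n₁ = 22, giving n₂ = 4 × 22 = 88.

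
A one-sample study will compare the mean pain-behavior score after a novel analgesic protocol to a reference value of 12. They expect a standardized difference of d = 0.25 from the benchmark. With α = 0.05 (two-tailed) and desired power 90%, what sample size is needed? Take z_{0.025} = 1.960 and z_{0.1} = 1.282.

n = 169

For a one-sample test: n = ((z_{α/2} + z_β) / d)².
z_{α/2} + z_β = 1.960 + 1.282 = 3.242.
n = (3.242 / 0.25)² = 12.968² = 168.17.
Round up.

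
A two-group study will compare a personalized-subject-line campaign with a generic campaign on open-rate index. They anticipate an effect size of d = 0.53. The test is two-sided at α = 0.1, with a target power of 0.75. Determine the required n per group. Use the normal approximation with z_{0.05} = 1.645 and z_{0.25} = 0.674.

n = 39 per group

For two independent groups with equal n: n = 2·((z_{α/2} + z_β) / d)².
z_{α/2} + z_β = 1.645 + 0.674 = 2.319.
n = 2 × (2.319 / 0.53)² = 2 × 4.375² = 2 × 19.14 = 38.3.
Round up to the next whole participant.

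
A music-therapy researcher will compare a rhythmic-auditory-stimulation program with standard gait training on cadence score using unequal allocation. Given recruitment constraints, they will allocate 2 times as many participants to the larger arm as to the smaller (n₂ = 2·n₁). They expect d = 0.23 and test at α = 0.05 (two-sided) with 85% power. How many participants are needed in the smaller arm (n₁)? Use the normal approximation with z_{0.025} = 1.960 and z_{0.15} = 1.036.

With allocation ratio k = n₂/n₁ = 2, Var(x̄₁−x̄₂) = σ²(1/n₁ + 1/(k·n₁)) = σ²·(k+1)/(k·n₁).
So n₁ = (1 + 1/k)·((z_{α/2} + z_β)/d)² = 1.500 × (2.996/0.23)².
n₁ = 1.500 × 169.68 = 254.5.
Round up: n₁ = 255, giving n₂ = 2 × 255 = 510.

n₁ = 255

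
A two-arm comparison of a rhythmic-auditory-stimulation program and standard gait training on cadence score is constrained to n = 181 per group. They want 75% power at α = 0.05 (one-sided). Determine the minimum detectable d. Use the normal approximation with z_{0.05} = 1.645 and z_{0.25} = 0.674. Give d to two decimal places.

For two independent groups of n = 181 each: d_min = (z_{α} + z_β)·√(2/n).
z-sum = 1.645 + 0.674 = 2.319.
d_min = 2.319 × √(2/181) = 2.319 × 0.1051 = 0.244.

d_min ≈ 0.24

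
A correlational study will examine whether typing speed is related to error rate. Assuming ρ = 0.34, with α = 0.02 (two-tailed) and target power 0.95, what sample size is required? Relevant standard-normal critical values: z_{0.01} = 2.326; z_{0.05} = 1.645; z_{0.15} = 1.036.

Fisher's z: C = ½·ln((1+r)/(1−r)) = ½·ln(2.0303) = 0.3541.
n = ((z_{α/2} + z_β)/C)² + 3.
(2.326 + 1.645) / 0.3541 = 3.971 / 0.3541 = 11.214.
n = 11.214² + 3 = 125.76 + 3 = 128.8.
Round up.

n = 129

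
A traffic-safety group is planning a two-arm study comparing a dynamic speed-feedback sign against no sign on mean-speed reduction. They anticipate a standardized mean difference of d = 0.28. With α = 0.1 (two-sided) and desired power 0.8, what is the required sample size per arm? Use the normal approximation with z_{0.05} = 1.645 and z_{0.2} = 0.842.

For two independent groups with equal n: n = 2·((z_{α/2} + z_β) / d)².
z_{α/2} + z_β = 1.645 + 0.842 = 2.487.
n = 2 × (2.487 / 0.28)² = 2 × 8.882² = 2 × 78.89 = 157.8.
Round up to the next whole participant.

n = 158 per group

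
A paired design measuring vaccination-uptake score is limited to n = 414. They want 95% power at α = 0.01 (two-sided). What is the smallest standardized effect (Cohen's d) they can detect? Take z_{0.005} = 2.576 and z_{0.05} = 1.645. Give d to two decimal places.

d_min ≈ 0.21

For a single sample (or paired design) of n = 414: d_min = (z_{α/2} + z_β)/√n.
z-sum = 2.576 + 1.645 = 4.221.
d_min = 4.221 / √414 = 4.221 / 20.347 = 0.207.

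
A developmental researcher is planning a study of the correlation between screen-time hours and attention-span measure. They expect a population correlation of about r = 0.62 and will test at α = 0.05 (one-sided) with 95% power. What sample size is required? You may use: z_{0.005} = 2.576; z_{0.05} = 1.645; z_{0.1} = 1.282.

n = 24

Fisher's z: C = ½·ln((1+r)/(1−r)) = ½·ln(4.2632) = 0.7250.
n = ((z_{α} + z_β)/C)² + 3.
(1.645 + 1.645) / 0.7250 = 3.290 / 0.7250 = 4.538.
n = 4.538² + 3 = 20.59 + 3 = 23.6.
Round up.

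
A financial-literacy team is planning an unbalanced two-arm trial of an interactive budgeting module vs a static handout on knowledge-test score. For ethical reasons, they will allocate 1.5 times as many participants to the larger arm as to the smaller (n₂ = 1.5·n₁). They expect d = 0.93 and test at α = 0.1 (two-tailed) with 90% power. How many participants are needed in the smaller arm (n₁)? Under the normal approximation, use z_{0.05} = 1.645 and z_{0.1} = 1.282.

n₁ = 17

With allocation ratio k = n₂/n₁ = 1.5, Var(x̄₁−x̄₂) = σ²(1/n₁ + 1/(k·n₁)) = σ²·(k+1)/(k·n₁).
So n₁ = (1 + 1/k)·((z_{α/2} + z_β)/d)² = 1.667 × (2.927/0.93)².
n₁ = 1.667 × 9.91 = 16.5.
Round up: n₁ = 17, giving n₂ = ⌈1.5 × 17⌉ = ⌈25.5⌉ = 26.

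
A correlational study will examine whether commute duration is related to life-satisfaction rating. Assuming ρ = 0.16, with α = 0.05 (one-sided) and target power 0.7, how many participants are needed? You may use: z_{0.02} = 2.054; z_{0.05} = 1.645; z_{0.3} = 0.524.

Fisher's z: C = ½·ln((1+r)/(1−r)) = ½·ln(1.3810) = 0.1614.
n = ((z_{α} + z_β)/C)² + 3.
(1.645 + 0.524) / 0.1614 = 2.169 / 0.1614 = 13.439.
n = 13.439² + 3 = 180.60 + 3 = 183.6.
Round up.

n = 184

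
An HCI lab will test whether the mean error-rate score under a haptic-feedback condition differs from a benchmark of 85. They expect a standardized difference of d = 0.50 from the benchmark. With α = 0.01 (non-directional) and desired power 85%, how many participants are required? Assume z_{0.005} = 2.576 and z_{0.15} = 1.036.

n = 53

For a one-sample test: n = ((z_{α/2} + z_β) / d)².
z_{α/2} + z_β = 2.576 + 1.036 = 3.612.
n = (3.612 / 0.50)² = 7.224² = 52.19.
Round up.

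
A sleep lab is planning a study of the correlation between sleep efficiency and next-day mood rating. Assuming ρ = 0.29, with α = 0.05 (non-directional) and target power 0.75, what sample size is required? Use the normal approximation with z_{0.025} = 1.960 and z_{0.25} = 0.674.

n = 81

Fisher's z: C = ½·ln((1+r)/(1−r)) = ½·ln(1.8169) = 0.2986.
n = ((z_{α/2} + z_β)/C)² + 3.
(1.960 + 0.674) / 0.2986 = 2.634 / 0.2986 = 8.821.
n = 8.821² + 3 = 77.81 + 3 = 80.8.
Round up.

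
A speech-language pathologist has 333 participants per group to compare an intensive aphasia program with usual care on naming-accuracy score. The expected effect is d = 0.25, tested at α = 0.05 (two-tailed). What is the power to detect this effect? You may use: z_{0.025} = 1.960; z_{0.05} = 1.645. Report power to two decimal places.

power ≈ 0.90

For two equal groups, power = Φ(d·√(n/2) − z_{α/2}).
d·√(n/2) = 0.25 × √(333/2) = 0.25 × 12.903 = 3.226.
z_β = 3.226 − 1.960 = 1.266.
Power = Φ(1.266) = 0.897.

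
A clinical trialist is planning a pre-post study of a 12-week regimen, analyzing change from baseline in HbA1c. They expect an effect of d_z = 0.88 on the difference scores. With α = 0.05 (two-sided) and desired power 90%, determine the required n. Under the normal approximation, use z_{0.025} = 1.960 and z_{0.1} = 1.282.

For a paired (one-sample on differences) test: n = ((z_{α/2} + z_β) / d)².
z_{α/2} + z_β = 1.960 + 1.282 = 3.242.
n = (3.242 / 0.88)² = 3.684² = 13.57.
Round up.

n = 14 pairs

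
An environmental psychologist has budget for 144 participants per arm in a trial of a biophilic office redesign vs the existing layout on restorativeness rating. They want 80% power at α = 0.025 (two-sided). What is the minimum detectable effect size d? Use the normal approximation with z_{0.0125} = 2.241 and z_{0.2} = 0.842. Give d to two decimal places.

For two independent groups of n = 144 each: d_min = (z_{α/2} + z_β)·√(2/n).
z-sum = 2.241 + 0.842 = 3.083.
d_min = 3.083 × √(2/144) = 3.083 × 0.1179 = 0.363.

d_min ≈ 0.36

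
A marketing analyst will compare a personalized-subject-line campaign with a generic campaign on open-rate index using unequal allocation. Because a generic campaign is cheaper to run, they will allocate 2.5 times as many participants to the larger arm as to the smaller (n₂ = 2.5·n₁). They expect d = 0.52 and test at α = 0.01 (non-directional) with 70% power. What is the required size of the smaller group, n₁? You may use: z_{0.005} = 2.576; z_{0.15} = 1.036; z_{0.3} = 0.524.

n₁ = 50

With allocation ratio k = n₂/n₁ = 2.5, Var(x̄₁−x̄₂) = σ²(1/n₁ + 1/(k·n₁)) = σ²·(k+1)/(k·n₁).
So n₁ = (1 + 1/k)·((z_{α/2} + z_β)/d)² = 1.400 × (3.100/0.52)².
n₁ = 1.400 × 35.54 = 49.8.
Round up: n₁ = 50, giving n₂ = 2.5 × 50 = 125.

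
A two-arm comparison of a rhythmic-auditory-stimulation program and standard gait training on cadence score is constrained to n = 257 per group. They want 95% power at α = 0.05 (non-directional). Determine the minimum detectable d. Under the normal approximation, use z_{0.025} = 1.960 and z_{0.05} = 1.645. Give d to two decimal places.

For two independent groups of n = 257 each: d_min = (z_{α/2} + z_β)·√(2/n).
z-sum = 1.960 + 1.645 = 3.605.
d_min = 3.605 × √(2/257) = 3.605 × 0.0882 = 0.318.

d_min ≈ 0.32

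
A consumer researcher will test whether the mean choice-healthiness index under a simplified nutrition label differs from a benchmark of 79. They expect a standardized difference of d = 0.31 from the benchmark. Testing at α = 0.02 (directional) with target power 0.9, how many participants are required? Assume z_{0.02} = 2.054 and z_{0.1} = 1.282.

For a one-sample test: n = ((z_{α} + z_β) / d)².
z_{α} + z_β = 2.054 + 1.282 = 3.336.
n = (3.336 / 0.31)² = 10.761² = 115.81.
Round up.

n = 116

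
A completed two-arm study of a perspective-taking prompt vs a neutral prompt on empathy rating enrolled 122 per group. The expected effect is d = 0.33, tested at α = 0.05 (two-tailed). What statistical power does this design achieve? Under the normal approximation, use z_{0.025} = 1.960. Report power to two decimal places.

power ≈ 0.73

For two equal groups, power = Φ(d·√(n/2) − z_{α/2}).
d·√(n/2) = 0.33 × √(122/2) = 0.33 × 7.810 = 2.577.
z_β = 2.577 − 1.960 = 0.617.
Power = Φ(0.617) = 0.732.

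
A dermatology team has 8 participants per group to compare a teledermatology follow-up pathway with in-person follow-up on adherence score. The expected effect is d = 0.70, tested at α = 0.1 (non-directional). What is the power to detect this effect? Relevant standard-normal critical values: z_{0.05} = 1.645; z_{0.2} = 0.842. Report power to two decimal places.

For two equal groups, power = Φ(d·√(n/2) − z_{α/2}).
d·√(n/2) = 0.70 × √(8/2) = 0.70 × 2.000 = 1.400.
z_β = 1.400 − 1.645 = -0.245.
Power = Φ(-0.245) = 0.403.

power ≈ 0.40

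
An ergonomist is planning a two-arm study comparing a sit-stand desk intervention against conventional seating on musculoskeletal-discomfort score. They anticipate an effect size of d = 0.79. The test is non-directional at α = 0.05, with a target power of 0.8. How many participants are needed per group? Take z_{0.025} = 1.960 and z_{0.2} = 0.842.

n = 26 per group

For two independent groups with equal n: n = 2·((z_{α/2} + z_β) / d)².
z_{α/2} + z_β = 1.960 + 0.842 = 2.802.
n = 2 × (2.802 / 0.79)² = 2 × 3.547² = 2 × 12.58 = 25.2.
Round up to the next whole participant.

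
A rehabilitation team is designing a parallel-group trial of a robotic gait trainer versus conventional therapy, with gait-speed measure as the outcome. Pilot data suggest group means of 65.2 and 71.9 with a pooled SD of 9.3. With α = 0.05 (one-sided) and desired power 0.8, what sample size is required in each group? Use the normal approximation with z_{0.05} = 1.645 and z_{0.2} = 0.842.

Cohen's d = |M₁ − M₂| / SD_pooled = |65.2 − 71.9| / 9.3 = 6.7 / 9.3 = 0.720.
For two independent groups with equal n: n = 2·((z_{α} + z_β) / d)².
z_{α} + z_β = 1.645 + 0.842 = 2.487.
n = 2 × (2.487 / 0.720)² = 2 × 3.454² = 2 × 11.93 = 23.9.
Round up to the next whole participant.

n = 24 per group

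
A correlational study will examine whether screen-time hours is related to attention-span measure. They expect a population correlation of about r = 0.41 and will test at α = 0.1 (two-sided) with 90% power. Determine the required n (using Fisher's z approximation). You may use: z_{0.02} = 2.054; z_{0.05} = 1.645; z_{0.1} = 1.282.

n = 49

Fisher's z: C = ½·ln((1+r)/(1−r)) = ½·ln(2.3898) = 0.4356.
n = ((z_{α/2} + z_β)/C)² + 3.
(1.645 + 1.282) / 0.4356 = 2.927 / 0.4356 = 6.719.
n = 6.719² + 3 = 45.15 + 3 = 48.2.
Round up.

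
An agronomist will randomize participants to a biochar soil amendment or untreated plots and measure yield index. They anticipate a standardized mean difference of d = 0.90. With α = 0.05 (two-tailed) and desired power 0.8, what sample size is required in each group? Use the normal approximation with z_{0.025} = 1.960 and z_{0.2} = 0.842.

n = 20 per group

For two independent groups with equal n: n = 2·((z_{α/2} + z_β) / d)².
z_{α/2} + z_β = 1.960 + 0.842 = 2.802.
n = 2 × (2.802 / 0.90)² = 2 × 3.113² = 2 × 9.69 = 19.4.
Round up to the next whole participant.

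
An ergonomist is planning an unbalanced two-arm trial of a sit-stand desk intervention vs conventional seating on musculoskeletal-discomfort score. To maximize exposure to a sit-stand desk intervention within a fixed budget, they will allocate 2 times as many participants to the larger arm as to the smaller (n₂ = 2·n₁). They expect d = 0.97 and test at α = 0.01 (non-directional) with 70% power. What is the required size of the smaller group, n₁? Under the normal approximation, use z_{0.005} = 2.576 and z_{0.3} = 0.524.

n₁ = 16

With allocation ratio k = n₂/n₁ = 2, Var(x̄₁−x̄₂) = σ²(1/n₁ + 1/(k·n₁)) = σ²·(k+1)/(k·n₁).
So n₁ = (1 + 1/k)·((z_{α/2} + z_β)/d)² = 1.500 × (3.100/0.97)².
n₁ = 1.500 × 10.21 = 15.3.
Round up: n₁ = 16, giving n₂ = 2 × 16 = 32.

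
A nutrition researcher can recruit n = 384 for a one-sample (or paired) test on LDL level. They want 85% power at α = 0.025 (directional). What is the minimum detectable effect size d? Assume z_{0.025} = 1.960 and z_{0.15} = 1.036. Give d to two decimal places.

For a single sample (or paired design) of n = 384: d_min = (z_{α} + z_β)/√n.
z-sum = 1.960 + 1.036 = 2.996.
d_min = 2.996 / √384 = 2.996 / 19.596 = 0.153.

d_min ≈ 0.15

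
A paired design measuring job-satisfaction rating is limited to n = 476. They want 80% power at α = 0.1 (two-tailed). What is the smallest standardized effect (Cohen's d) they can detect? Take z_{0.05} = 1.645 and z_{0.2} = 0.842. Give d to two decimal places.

d_min ≈ 0.11

For a single sample (or paired design) of n = 476: d_min = (z_{α/2} + z_β)/√n.
z-sum = 1.645 + 0.842 = 2.487.
d_min = 2.487 / √476 = 2.487 / 21.817 = 0.114.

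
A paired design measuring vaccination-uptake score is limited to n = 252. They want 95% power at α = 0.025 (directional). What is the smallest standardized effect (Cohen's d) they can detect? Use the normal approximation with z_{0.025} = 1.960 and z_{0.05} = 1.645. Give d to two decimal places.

d_min ≈ 0.23

For a single sample (or paired design) of n = 252: d_min = (z_{α} + z_β)/√n.
z-sum = 1.960 + 1.645 = 3.605.
d_min = 3.605 / √252 = 3.605 / 15.875 = 0.227.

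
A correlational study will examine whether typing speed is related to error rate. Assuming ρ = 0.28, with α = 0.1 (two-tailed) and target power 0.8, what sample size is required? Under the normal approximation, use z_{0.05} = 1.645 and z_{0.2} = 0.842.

n = 78

Fisher's z: C = ½·ln((1+r)/(1−r)) = ½·ln(1.7778) = 0.2877.
n = ((z_{α/2} + z_β)/C)² + 3.
(1.645 + 0.842) / 0.2877 = 2.487 / 0.2877 = 8.644.
n = 8.644² + 3 = 74.73 + 3 = 77.7.
Round up.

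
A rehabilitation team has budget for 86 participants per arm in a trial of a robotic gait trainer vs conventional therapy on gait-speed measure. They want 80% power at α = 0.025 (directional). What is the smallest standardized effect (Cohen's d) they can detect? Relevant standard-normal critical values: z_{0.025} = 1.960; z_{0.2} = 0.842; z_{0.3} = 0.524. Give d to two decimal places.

For two independent groups of n = 86 each: d_min = (z_{α} + z_β)·√(2/n).
z-sum = 1.960 + 0.842 = 2.802.
d_min = 2.802 × √(2/86) = 2.802 × 0.1525 = 0.427.

d_min ≈ 0.43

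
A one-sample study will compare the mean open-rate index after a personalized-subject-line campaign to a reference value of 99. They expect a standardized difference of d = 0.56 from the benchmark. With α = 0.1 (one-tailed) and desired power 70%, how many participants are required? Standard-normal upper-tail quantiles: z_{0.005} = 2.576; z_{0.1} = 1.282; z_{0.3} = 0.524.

For a one-sample test: n = ((z_{α} + z_β) / d)².
z_{α} + z_β = 1.282 + 0.524 = 1.806.
n = (1.806 / 0.56)² = 3.225² = 10.40.
Round up.

n = 11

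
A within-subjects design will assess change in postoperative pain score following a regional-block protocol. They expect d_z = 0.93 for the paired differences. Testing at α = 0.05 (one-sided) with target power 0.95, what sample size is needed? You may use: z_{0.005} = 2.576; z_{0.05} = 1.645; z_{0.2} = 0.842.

n = 13 pairs

For a paired (one-sample on differences) test: n = ((z_{α} + z_β) / d)².
z_{α} + z_β = 1.645 + 1.645 = 3.290.
n = (3.290 / 0.93)² = 3.538² = 12.51.
Round up.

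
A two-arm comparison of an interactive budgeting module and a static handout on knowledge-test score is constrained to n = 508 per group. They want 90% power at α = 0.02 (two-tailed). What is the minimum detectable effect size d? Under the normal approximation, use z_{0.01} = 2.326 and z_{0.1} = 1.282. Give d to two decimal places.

d_min ≈ 0.23

For two independent groups of n = 508 each: d_min = (z_{α/2} + z_β)·√(2/n).
z-sum = 2.326 + 1.282 = 3.608.
d_min = 3.608 × √(2/508) = 3.608 × 0.0627 = 0.226.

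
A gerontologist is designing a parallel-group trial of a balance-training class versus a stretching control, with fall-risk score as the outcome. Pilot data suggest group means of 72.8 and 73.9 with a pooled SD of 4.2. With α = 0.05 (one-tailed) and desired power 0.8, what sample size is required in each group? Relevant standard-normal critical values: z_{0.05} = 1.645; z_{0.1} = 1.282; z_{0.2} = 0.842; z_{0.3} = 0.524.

Cohen's d = |M₁ − M₂| / SD_pooled = |72.8 − 73.9| / 4.2 = 1.1 / 4.2 = 0.262.
For two independent groups with equal n: n = 2·((z_{α} + z_β) / d)².
z_{α} + z_β = 1.645 + 0.842 = 2.487.
n = 2 × (2.487 / 0.262)² = 2 × 9.492² = 2 × 90.11 = 180.2.
Round up to the next whole participant.

n = 181 per group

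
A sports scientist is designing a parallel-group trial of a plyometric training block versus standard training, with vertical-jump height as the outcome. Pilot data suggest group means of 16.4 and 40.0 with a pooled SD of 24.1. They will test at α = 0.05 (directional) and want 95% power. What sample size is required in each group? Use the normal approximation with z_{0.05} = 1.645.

n = 23 per group

Cohen's d = |M₁ − M₂| / SD_pooled = |16.4 − 40.0| / 24.1 = 23.6 / 24.1 = 0.979.
For two independent groups with equal n: n = 2·((z_{α} + z_β) / d)².
z_{α} + z_β = 1.645 + 1.645 = 3.290.
n = 2 × (3.290 / 0.979)² = 2 × 3.361² = 2 × 11.29 = 22.6.
Round up to the next whole participant.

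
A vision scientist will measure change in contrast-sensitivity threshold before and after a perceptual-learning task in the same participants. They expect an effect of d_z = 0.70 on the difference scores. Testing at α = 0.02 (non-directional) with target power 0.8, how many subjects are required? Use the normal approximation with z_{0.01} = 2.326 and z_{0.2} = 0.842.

n = 21 pairs

For a paired (one-sample on differences) test: n = ((z_{α/2} + z_β) / d)².
z_{α/2} + z_β = 2.326 + 0.842 = 3.168.
n = (3.168 / 0.70)² = 4.526² = 20.48.
Round up.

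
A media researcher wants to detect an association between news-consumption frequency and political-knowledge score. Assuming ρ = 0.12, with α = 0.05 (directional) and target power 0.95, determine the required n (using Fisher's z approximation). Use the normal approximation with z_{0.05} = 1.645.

n = 748

Fisher's z: C = ½·ln((1+r)/(1−r)) = ½·ln(1.2727) = 0.1206.
n = ((z_{α} + z_β)/C)² + 3.
(1.645 + 1.645) / 0.1206 = 3.290 / 0.1206 = 27.280.
n = 27.280² + 3 = 744.21 + 3 = 747.2.
Round up.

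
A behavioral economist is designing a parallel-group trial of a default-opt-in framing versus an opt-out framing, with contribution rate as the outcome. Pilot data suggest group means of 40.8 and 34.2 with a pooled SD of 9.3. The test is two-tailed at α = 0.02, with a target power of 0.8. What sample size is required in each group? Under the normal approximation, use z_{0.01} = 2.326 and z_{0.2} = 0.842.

Cohen's d = |M₁ − M₂| / SD_pooled = |40.8 − 34.2| / 9.3 = 6.6 / 9.3 = 0.710.
For two independent groups with equal n: n = 2·((z_{α/2} + z_β) / d)².
z_{α/2} + z_β = 2.326 + 0.842 = 3.168.
n = 2 × (3.168 / 0.710)² = 2 × 4.462² = 2 × 19.91 = 39.8.
Round up to the next whole participant.

n = 40 per group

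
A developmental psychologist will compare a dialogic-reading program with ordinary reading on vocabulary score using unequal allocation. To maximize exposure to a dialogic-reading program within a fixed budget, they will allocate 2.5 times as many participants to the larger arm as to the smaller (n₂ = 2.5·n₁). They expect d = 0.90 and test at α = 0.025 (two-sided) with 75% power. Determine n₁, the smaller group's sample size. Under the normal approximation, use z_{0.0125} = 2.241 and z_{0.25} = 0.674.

With allocation ratio k = n₂/n₁ = 2.5, Var(x̄₁−x̄₂) = σ²(1/n₁ + 1/(k·n₁)) = σ²·(k+1)/(k·n₁).
So n₁ = (1 + 1/k)·((z_{α/2} + z_β)/d)² = 1.400 × (2.915/0.90)².
n₁ = 1.400 × 10.49 = 14.7.
Round up: n₁ = 15, giving n₂ = ⌈2.5 × 15⌉ = ⌈37.5⌉ = 38.

n₁ = 15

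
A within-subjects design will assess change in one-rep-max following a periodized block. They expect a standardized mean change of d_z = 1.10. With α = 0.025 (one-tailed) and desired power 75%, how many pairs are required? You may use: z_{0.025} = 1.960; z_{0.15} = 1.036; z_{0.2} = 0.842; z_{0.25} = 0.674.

For a paired (one-sample on differences) test: n = ((z_{α} + z_β) / d)².
z_{α} + z_β = 1.960 + 0.674 = 2.634.
n = (2.634 / 1.10)² = 2.395² = 5.73.
Round up.

n = 6 pairs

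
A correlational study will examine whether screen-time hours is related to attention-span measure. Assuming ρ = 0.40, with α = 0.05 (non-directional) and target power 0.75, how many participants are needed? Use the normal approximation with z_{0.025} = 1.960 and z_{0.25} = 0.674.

n = 42

Fisher's z: C = ½·ln((1+r)/(1−r)) = ½·ln(2.3333) = 0.4236.
n = ((z_{α/2} + z_β)/C)² + 3.
(1.960 + 0.674) / 0.4236 = 2.634 / 0.4236 = 6.218.
n = 6.218² + 3 = 38.67 + 3 = 41.7.
Round up.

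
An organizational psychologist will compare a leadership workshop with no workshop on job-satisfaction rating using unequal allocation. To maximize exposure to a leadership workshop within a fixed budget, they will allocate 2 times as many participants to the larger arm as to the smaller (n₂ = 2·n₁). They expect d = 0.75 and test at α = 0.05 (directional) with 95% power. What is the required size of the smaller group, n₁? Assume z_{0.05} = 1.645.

n₁ = 29

With allocation ratio k = n₂/n₁ = 2, Var(x̄₁−x̄₂) = σ²(1/n₁ + 1/(k·n₁)) = σ²·(k+1)/(k·n₁).
So n₁ = (1 + 1/k)·((z_{α} + z_β)/d)² = 1.500 × (3.290/0.75)².
n₁ = 1.500 × 19.24 = 28.9.
Round up: n₁ = 29, giving n₂ = 2 × 29 = 58.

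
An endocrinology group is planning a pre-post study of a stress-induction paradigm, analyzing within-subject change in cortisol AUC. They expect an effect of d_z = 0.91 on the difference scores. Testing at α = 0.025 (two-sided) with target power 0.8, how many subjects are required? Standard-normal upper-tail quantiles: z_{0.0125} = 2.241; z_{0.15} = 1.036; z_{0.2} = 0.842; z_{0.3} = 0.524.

For a paired (one-sample on differences) test: n = ((z_{α/2} + z_β) / d)².
z_{α/2} + z_β = 2.241 + 0.842 = 3.083.
n = (3.083 / 0.91)² = 3.388² = 11.48.
Round up.

n = 12 pairs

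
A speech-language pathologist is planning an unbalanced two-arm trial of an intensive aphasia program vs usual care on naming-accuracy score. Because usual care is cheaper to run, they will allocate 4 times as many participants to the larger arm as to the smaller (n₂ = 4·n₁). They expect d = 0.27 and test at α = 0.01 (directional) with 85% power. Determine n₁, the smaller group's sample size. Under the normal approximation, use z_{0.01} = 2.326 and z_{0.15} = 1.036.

With allocation ratio k = n₂/n₁ = 4, Var(x̄₁−x̄₂) = σ²(1/n₁ + 1/(k·n₁)) = σ²·(k+1)/(k·n₁).
So n₁ = (1 + 1/k)·((z_{α} + z_β)/d)² = 1.250 × (3.362/0.27)².
n₁ = 1.250 × 155.05 = 193.8.
Round up: n₁ = 194, giving n₂ = 4 × 194 = 776.

n₁ = 194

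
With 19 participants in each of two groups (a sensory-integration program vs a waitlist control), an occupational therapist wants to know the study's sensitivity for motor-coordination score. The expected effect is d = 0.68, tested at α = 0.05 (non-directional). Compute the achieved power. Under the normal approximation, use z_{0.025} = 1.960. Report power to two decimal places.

For two equal groups, power = Φ(d·√(n/2) − z_{α/2}).
d·√(n/2) = 0.68 × √(19/2) = 0.68 × 3.082 = 2.096.
z_β = 2.096 − 1.960 = 0.136.
Power = Φ(0.136) = 0.554.

power ≈ 0.55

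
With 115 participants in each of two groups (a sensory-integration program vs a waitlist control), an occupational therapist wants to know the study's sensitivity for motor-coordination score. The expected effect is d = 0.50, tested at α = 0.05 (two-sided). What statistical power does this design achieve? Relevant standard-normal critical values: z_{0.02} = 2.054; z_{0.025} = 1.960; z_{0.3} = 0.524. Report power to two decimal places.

power ≈ 0.97

For two equal groups, power = Φ(d·√(n/2) − z_{α/2}).
d·√(n/2) = 0.50 × √(115/2) = 0.50 × 7.583 = 3.791.
z_β = 3.791 − 1.960 = 1.831.
Power = Φ(1.831) = 0.966.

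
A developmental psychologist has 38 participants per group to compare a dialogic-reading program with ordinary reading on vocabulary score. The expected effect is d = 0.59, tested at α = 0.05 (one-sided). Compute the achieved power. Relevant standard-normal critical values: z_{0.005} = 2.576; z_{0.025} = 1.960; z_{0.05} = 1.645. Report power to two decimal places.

For two equal groups, power = Φ(d·√(n/2) − z_{α}).
d·√(n/2) = 0.59 × √(38/2) = 0.59 × 4.359 = 2.572.
z_β = 2.572 − 1.645 = 0.927.
Power = Φ(0.927) = 0.823.

power ≈ 0.82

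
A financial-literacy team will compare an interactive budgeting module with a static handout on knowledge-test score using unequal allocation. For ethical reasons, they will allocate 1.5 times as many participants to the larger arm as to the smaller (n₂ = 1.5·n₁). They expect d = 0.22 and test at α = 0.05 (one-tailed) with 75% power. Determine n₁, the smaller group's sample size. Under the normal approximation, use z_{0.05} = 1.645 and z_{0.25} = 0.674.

With allocation ratio k = n₂/n₁ = 1.5, Var(x̄₁−x̄₂) = σ²(1/n₁ + 1/(k·n₁)) = σ²·(k+1)/(k·n₁).
So n₁ = (1 + 1/k)·((z_{α} + z_β)/d)² = 1.667 × (2.319/0.22)².
n₁ = 1.667 × 111.11 = 185.2.
Round up: n₁ = 186, giving n₂ = 1.5 × 186 = 279.

n₁ = 186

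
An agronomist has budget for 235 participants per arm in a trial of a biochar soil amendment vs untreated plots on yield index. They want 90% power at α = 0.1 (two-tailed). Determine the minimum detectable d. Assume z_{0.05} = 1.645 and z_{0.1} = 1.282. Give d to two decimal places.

For two independent groups of n = 235 each: d_min = (z_{α/2} + z_β)·√(2/n).
z-sum = 1.645 + 1.282 = 2.927.
d_min = 2.927 × √(2/235) = 2.927 × 0.0923 = 0.270.

d_min ≈ 0.27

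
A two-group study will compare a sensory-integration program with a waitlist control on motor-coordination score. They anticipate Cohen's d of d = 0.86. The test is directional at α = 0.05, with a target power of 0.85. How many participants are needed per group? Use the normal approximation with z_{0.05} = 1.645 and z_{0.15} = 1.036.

n = 20 per group

For two independent groups with equal n: n = 2·((z_{α} + z_β) / d)².
z_{α} + z_β = 1.645 + 1.036 = 2.681.
n = 2 × (2.681 / 0.86)² = 2 × 3.117² = 2 × 9.72 = 19.4.
Round up to the next whole participant.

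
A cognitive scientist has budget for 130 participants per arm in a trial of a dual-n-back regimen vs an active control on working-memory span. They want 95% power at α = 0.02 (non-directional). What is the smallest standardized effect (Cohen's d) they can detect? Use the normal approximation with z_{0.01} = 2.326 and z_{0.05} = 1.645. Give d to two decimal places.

d_min ≈ 0.49

For two independent groups of n = 130 each: d_min = (z_{α/2} + z_β)·√(2/n).
z-sum = 2.326 + 1.645 = 3.971.
d_min = 3.971 × √(2/130) = 3.971 × 0.1240 = 0.493.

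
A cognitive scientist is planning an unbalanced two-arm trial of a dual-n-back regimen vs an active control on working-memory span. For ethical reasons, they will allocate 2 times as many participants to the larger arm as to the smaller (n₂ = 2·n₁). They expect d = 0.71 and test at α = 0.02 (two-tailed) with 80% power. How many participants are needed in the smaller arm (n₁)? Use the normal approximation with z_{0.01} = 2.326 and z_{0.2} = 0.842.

With allocation ratio k = n₂/n₁ = 2, Var(x̄₁−x̄₂) = σ²(1/n₁ + 1/(k·n₁)) = σ²·(k+1)/(k·n₁).
So n₁ = (1 + 1/k)·((z_{α/2} + z_β)/d)² = 1.500 × (3.168/0.71)².
n₁ = 1.500 × 19.91 = 29.9.
Round up: n₁ = 30, giving n₂ = 2 × 30 = 60.

n₁ = 30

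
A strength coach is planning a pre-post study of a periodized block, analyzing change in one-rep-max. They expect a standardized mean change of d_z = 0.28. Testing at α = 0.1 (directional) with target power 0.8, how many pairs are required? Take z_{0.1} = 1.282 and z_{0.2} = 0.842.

For a paired (one-sample on differences) test: n = ((z_{α} + z_β) / d)².
z_{α} + z_β = 1.282 + 0.842 = 2.124.
n = (2.124 / 0.28)² = 7.586² = 57.54.
Round up.

n = 58 pairs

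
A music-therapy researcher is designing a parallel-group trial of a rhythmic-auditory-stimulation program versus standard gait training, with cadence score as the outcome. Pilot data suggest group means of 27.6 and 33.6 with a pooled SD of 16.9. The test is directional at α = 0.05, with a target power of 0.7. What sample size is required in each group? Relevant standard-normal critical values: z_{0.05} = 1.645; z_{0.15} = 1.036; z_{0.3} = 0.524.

n = 75 per group

Cohen's d = |M₁ − M₂| / SD_pooled = |27.6 − 33.6| / 16.9 = 6.0 / 16.9 = 0.355.
For two independent groups with equal n: n = 2·((z_{α} + z_β) / d)².
z_{α} + z_β = 1.645 + 0.524 = 2.169.
n = 2 × (2.169 / 0.355)² = 2 × 6.110² = 2 × 37.33 = 74.7.
Round up to the next whole participant.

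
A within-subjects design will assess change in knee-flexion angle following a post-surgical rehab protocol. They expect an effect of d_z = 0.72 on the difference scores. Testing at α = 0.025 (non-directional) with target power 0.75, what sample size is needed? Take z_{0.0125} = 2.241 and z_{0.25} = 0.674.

For a paired (one-sample on differences) test: n = ((z_{α/2} + z_β) / d)².
z_{α/2} + z_β = 2.241 + 0.674 = 2.915.
n = (2.915 / 0.72)² = 4.049² = 16.39.
Round up.

n = 17 pairs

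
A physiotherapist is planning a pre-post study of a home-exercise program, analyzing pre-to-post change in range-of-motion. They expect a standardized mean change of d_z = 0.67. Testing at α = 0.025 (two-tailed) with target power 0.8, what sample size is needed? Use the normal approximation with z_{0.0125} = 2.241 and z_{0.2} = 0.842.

n = 22 pairs

For a paired (one-sample on differences) test: n = ((z_{α/2} + z_β) / d)².
z_{α/2} + z_β = 2.241 + 0.842 = 3.083.
n = (3.083 / 0.67)² = 4.601² = 21.17.
Round up.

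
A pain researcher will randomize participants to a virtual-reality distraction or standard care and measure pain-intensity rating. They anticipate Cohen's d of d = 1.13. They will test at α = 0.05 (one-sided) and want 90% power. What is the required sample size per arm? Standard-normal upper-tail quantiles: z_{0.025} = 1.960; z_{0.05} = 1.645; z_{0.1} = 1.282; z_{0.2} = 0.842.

n = 14 per group

For two independent groups with equal n: n = 2·((z_{α} + z_β) / d)².
z_{α} + z_β = 1.645 + 1.282 = 2.927.
n = 2 × (2.927 / 1.13)² = 2 × 2.590² = 2 × 6.71 = 13.4.
Round up to the next whole participant.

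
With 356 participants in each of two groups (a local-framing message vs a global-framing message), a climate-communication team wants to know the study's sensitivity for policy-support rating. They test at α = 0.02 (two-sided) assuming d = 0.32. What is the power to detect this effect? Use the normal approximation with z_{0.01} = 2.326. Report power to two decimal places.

power ≈ 0.97

For two equal groups, power = Φ(d·√(n/2) − z_{α/2}).
d·√(n/2) = 0.32 × √(356/2) = 0.32 × 13.342 = 4.269.
z_β = 4.269 − 2.326 = 1.943.
Power = Φ(1.943) = 0.974.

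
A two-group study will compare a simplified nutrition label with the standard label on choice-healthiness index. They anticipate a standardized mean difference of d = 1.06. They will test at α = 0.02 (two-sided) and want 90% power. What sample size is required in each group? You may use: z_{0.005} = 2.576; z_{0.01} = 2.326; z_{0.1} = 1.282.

For two independent groups with equal n: n = 2·((z_{α/2} + z_β) / d)².
z_{α/2} + z_β = 2.326 + 1.282 = 3.608.
n = 2 × (3.608 / 1.06)² = 2 × 3.404² = 2 × 11.59 = 23.2.
Round up to the next whole participant.

n = 24 per group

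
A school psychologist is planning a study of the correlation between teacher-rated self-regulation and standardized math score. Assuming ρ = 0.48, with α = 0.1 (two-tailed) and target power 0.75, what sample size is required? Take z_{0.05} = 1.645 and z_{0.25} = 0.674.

Fisher's z: C = ½·ln((1+r)/(1−r)) = ½·ln(2.8462) = 0.5230.
n = ((z_{α/2} + z_β)/C)² + 3.
(1.645 + 0.674) / 0.5230 = 2.319 / 0.5230 = 4.434.
n = 4.434² + 3 = 19.66 + 3 = 22.7.
Round up.

n = 23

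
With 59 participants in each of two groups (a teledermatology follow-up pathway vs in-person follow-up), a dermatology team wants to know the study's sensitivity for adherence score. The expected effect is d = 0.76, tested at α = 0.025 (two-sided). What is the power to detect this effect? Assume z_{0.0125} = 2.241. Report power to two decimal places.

For two equal groups, power = Φ(d·√(n/2) − z_{α/2}).
d·√(n/2) = 0.76 × √(59/2) = 0.76 × 5.431 = 4.128.
z_β = 4.128 − 2.241 = 1.887.
Power = Φ(1.887) = 0.970.

power ≈ 0.97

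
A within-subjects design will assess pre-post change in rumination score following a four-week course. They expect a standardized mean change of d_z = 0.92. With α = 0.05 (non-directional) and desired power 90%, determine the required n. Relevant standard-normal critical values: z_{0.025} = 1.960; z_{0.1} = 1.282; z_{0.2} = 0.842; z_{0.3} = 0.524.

For a paired (one-sample on differences) test: n = ((z_{α/2} + z_β) / d)².
z_{α/2} + z_β = 1.960 + 1.282 = 3.242.
n = (3.242 / 0.92)² = 3.524² = 12.42.
Round up.

n = 13 pairs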